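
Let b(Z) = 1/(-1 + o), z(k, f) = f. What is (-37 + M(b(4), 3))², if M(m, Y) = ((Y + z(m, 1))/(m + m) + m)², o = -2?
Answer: 784/81 ≈ 9.6790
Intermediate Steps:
b(Z) = -⅓ (b(Z) = 1/(-1 - 2) = 1/(-3) = -⅓)
M(m, Y) = (m + (1 + Y)/(2*m))² (M(m, Y) = ((Y + 1)/(m + m) + m)² = ((1 + Y)/((2*m)) + m)² = ((1 + Y)*(1/(2*m)) + m)² = ((1 + Y)/(2*m) + m)² = (m + (1 + Y)/(2*m))²)
(-37 + M(b(4), 3))² = (-37 + (1 + 3 + 2*(-⅓)²)²/(4*(-⅓)²))² = (-37 + (¼)*9*(1 + 3 + 2*(⅑))²)² = (-37 + (¼)*9*(1 + 3 + 2/9)²)² = (-37 + (¼)*9*(38/9)²)² = (-37 + (¼)*9*(1444/81))² = (-37 + 361/9)² = (28/9)² = 784/81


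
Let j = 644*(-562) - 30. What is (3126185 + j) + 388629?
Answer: 3152856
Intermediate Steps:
j = -361958 (j = -361928 - 30 = -361958)
(3126185 + j) + 388629 = (3126185 - 361958) + 388629 = 2764227 + 388629 = 3152856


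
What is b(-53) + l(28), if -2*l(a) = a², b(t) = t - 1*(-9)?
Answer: -436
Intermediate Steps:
b(t) = 9 + t (b(t) = t + 9 = 9 + t)
l(a) = -a²/2
b(-53) + l(28) = (9 - 53) - ½*28² = -44 - ½*784 = -44 - 392 = -436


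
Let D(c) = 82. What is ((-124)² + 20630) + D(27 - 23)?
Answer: 36088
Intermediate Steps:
((-124)² + 20630) + D(27 - 23) = ((-124)² + 20630) + 82 = (15376 + 20630) + 82 = 36006 + 82 = 36088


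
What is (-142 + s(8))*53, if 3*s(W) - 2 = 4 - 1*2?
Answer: -22366/3 ≈ -7455.3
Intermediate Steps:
s(W) = 4/3 (s(W) = ⅔ + (4 - 1*2)/3 = ⅔ + (4 - 2)/3 = ⅔ + (⅓)*2 = ⅔ + ⅔ = 4/3)
(-142 + s(8))*53 = (-142 + 4/3)*53 = -422/3*53 = -22366/3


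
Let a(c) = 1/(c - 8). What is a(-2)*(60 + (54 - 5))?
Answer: -109/10 ≈ -10.900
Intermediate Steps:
a(c) = 1/(-8 + c)
a(-2)*(60 + (54 - 5)) = (60 + (54 - 5))/(-8 - 2) = (60 + 49)/(-10) = -⅒*109 = -109/10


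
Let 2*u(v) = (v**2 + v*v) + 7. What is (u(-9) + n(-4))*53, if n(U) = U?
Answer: 8533/2 ≈ 4266.5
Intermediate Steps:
u(v) = 7/2 + v**2 (u(v) = ((v**2 + v*v) + 7)/2 = ((v**2 + v**2) + 7)/2 = (2*v**2 + 7)/2 = (7 + 2*v**2)/2 = 7/2 + v**2)
(u(-9) + n(-4))*53 = ((7/2 + (-9)**2) - 4)*53 = ((7/2 + 81) - 4)*53 = (169/2 - 4)*53 = (161/2)*53 = 8533/2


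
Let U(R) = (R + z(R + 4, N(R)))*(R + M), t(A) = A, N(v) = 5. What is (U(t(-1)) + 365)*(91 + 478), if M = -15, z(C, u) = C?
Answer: 189477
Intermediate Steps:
U(R) = (-15 + R)*(4 + 2*R) (U(R) = (R + (R + 4))*(R - 15) = (R + (4 + R))*(-15 + R) = (4 + 2*R)*(-15 + R) = (-15 + R)*(4 + 2*R))
(U(t(-1)) + 365)*(91 + 478) = ((-60 - 26*(-1) + 2*(-1)**2) + 365)*(91 + 478) = ((-60 + 26 + 2*1) + 365)*569 = ((-60 + 26 + 2) + 365)*569 = (-32 + 365)*569 = 333*569 = 189477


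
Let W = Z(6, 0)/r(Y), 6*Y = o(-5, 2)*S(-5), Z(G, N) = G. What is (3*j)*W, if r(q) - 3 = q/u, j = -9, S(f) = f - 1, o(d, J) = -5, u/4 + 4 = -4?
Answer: -5184/91 ≈ -56.967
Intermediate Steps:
u = -32 (u = -16 + 4*(-4) = -16 - 16 = -32)
S(f) = -1 + f
Y = 5 (Y = (-5*(-1 - 5))/6 = (-5*(-6))/6 = (⅙)*30 = 5)
r(q) = 3 - q/32 (r(q) = 3 + q/(-32) = 3 + q*(-1/32) = 3 - q/32)
W = 192/91 (W = 6/(3 - 1/32*5) = 6/(3 - 5/32) = 6/(91/32) = 6*(32/91) = 192/91 ≈ 2.1099)
(3*j)*W = (3*(-9))*(192/91) = -27*192/91 = -5184/91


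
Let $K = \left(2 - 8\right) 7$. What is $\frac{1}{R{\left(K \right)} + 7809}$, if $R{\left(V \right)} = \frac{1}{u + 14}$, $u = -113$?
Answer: $\frac{99}{773090} \approx 0.00012806$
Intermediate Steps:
$K = -42$ ($K = \left(-6\right) 7 = -42$)
$R{\left(V \right)} = - \frac{1}{99}$ ($R{\left(V \right)} = \frac{1}{-113 + 14} = \frac{1}{-99} = - \frac{1}{99}$)
$\frac{1}{R{\left(K \right)} + 7809} = \frac{1}{- \frac{1}{99} + 7809} = \frac{1}{\frac{773090}{99}} = \frac{99}{773090}$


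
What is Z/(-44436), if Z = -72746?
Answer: 36373/22218 ≈ 1.6371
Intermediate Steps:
Z/(-44436) = -72746/(-44436) = -72746*(-1/44436) = 36373/22218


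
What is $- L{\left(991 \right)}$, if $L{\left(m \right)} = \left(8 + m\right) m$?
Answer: $-990009$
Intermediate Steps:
$L{\left(m \right)} = m \left(8 + m\right)$
$- L{\left(991 \right)} = - 991 \left(8 + 991\right) = - 991 \cdot 999 = \left(-1\right) 990009 = -990009$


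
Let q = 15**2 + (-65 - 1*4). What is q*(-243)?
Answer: -37908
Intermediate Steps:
q = 156 (q = 225 + (-65 - 4) = 225 - 69 = 156)
q*(-243) = 156*(-243) = -37908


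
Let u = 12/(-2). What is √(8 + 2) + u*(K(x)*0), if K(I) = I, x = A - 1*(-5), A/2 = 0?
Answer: √10 ≈ 3.1623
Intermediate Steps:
A = 0 (A = 2*0 = 0)
x = 5 (x = 0 - 1*(-5) = 0 + 5 = 5)
u = -6 (u = 12*(-½) = -6)
√(8 + 2) + u*(K(x)*0) = √(8 + 2) - 30*0 = √10 - 6*0 = √10 + 0 = √10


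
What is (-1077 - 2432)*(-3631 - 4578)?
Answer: 28805381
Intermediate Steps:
(-1077 - 2432)*(-3631 - 4578) = -3509*(-8209) = 28805381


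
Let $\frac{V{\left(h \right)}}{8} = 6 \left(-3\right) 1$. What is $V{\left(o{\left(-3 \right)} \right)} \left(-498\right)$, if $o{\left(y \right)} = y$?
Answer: $71712$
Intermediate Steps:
$V{\left(h \right)} = -144$ ($V{\left(h \right)} = 8 \cdot 6 \left(-3\right) 1 = 8 \left(\left(-18\right) 1\right) = 8 \left(-18\right) = -144$)
$V{\left(o{\left(-3 \right)} \right)} \left(-498\right) = \left(-144\right) \left(-498\right) = 71712$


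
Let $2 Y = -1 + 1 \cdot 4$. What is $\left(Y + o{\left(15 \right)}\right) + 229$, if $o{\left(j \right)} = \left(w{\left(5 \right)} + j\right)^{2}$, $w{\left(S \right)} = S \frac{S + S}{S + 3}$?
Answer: $\frac{10913}{16} \approx 682.06$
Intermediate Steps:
$w{\left(S \right)} = \frac{2 S^{2}}{3 + S}$ ($w{\left(S \right)} = S \frac{2 S}{3 + S} = \frac{2 S^{2}}{3 + S}$)
$o{\left(j \right)} = \left(\frac{25}{4} + j\right)^{2}$ ($o{\left(j \right)} = \left(\frac{2 \cdot 5^{2}}{3 + 5} + j\right)^{2} = \left(2 \cdot 25 \cdot \frac{1}{8} + j\right)^{2} = \left(\frac{25}{4} + j\right)^{2}$)
$Y = \frac{3}{2}$ ($Y = \frac{-1 + 1 \cdot 4}{2} = \frac{-1 + 4}{2} = \frac{1}{2} \cdot 3 = \frac{3}{2} \approx 1.5$)
$\left(Y + o{\left(15 \right)}\right) + 229 = \left(\frac{3}{2} + \frac{\left(25 + 4 \cdot 15\right)^{2}}{16}\right) + 229 = \left(\frac{3}{2} + \frac{\left(25 + 60\right)^{2}}{16}\right) + 229 = \left(\frac{3}{2} + \frac{85^{2}}{16}\right) + 229 = \left(\frac{3}{2} + \frac{1}{16} \cdot 7225\right) + 229 = \left(\frac{3}{2} + \frac{7225}{16}\right) + 229 = \frac{7249}{16} + 229 = \frac{10913}{16}$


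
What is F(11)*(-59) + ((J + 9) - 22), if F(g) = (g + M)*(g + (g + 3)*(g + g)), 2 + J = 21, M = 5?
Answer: -301130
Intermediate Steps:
J = 19 (J = -2 + 21 = 19)
F(g) = (5 + g)*(g + 2*g*(3 + g)) (F(g) = (g + 5)*(g + (g + 3)*(g + g)) = (5 + g)*(g + (3 + g)*(2*g)) = (5 + g)*(g + 2*g*(3 + g)))
F(11)*(-59) + ((J + 9) - 22) = (11*(35 + 2*11² + 17*11))*(-59) + ((19 + 9) - 22) = (11*(35 + 2*121 + 187))*(-59) + (28 - 22) = (11*(35 + 242 + 187))*(-59) + 6 = (11*464)*(-59) + 6 = 5104*(-59) + 6 = -301136 + 6 = -301130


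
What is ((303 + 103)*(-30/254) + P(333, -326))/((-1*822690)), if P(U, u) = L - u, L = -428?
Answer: 1058/5804535 ≈ 0.00018227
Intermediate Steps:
P(U, u) = -428 - u
((303 + 103)*(-30/254) + P(333, -326))/((-1*822690)) = ((303 + 103)*(-30/254) + (-428 - 1*(-326)))/((-1*822690)) = (406*(-30*1/254) + (-428 + 326))/(-822690) = (406*(-15/127) - 102)*(-1/822690) = (-6090/127 - 102)*(-1/822690) = -19044/127*(-1/822690) = 1058/5804535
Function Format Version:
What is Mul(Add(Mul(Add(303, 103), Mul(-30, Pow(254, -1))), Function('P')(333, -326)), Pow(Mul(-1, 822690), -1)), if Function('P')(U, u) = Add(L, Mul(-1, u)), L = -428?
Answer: Rational(1058, 5804535) ≈ 0.00018227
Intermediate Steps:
Function('P')(U, u) = Add(-428, Mul(-1, u))
Mul(Add(Mul(Add(303, 103), Mul(-30, Pow(254, -1))), Function('P')(333, -326)), Pow(Mul(-1, 822690), -1)) = Mul(Add(Mul(Add(303, 103), Mul(-30, Pow(254, -1))), Add(-428, Mul(-1, -326))), Pow(Mul(-1, 822690), -1)) = Mul(Add(Mul(406, Mul(-30, Rational(1, 254))), Add(-428, 326)), Pow(-822690, -1)) = Mul(Add(Mul(406, Rational(-15, 127)), -102), Rational(-1, 822690)) = Mul(Add(Rational(-6090, 127), -102), Rational(-1, 822690)) = Mul(Rational(-19044, 127), Rational(-1, 822690)) = Rational(1058, 5804535)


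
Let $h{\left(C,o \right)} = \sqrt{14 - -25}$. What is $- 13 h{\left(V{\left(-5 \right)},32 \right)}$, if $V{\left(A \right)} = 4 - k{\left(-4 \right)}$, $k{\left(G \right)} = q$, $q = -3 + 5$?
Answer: $- 13 \sqrt{39} \approx -81.185$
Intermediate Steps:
$q = 2$
$k{\left(G \right)} = 2$
$V{\left(A \right)} = 2$ ($V{\left(A \right)} = 4 - 2 = 2$)
$h{\left(C,o \right)} = \sqrt{39}$ ($h{\left(C,o \right)} = \sqrt{14 + 25} = \sqrt{39}$)
$- 13 h{\left(V{\left(-5 \right)},32 \right)} = - 13 \sqrt{39}$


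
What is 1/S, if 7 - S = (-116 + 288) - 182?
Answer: 1/17 ≈ 0.058824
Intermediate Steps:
S = 17 (S = 7 - ((-116 + 288) - 182) = 7 - (172 - 182) = 7 - 1*(-10) = 7 + 10 = 17)
1/S = 1/17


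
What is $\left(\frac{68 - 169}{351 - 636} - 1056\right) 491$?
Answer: $- \frac{147721769}{285} \approx -5.1832 \cdot 10^{5}$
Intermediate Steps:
$\left(\frac{68 - 169}{351 - 636} - 1056\right) 491 = \left(- \frac{101}{-285} - 1056\right) 491 = \left(\left(-101\right) \left(- \frac{1}{285}\right) - 1056\right) 491 = \left(\frac{101}{285} - 1056\right) 491 = \left(- \frac{300859}{285}\right) 491 = - \frac{147721769}{285}$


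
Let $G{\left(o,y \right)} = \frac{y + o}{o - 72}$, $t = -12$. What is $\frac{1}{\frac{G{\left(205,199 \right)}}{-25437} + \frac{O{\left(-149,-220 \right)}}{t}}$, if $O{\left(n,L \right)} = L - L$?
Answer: $- \frac{3383121}{404} \approx -8374.1$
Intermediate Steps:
$G{\left(o,y \right)} = \frac{o + y}{-72 + o}$
$O{\left(n,L \right)} = 0$
$\frac{1}{\frac{G{\left(205,199 \right)}}{-25437} + \frac{O{\left(-149,-220 \right)}}{t}} = \frac{1}{\frac{\frac{1}{-72 + 205} \left(205 + 199\right)}{-25437} + \frac{0}{-12}} = \frac{1}{\frac{1}{133} \cdot 404 \left(- \frac{1}{25437}\right) + 0 \left(- \frac{1}{12}\right)} = \frac{1}{\frac{1}{133} \cdot 404 \left(- \frac{1}{25437}\right) + 0} = \frac{1}{\frac{404}{133} \left(- \frac{1}{25437}\right) + 0} = \frac{1}{- \frac{404}{3383121} + 0} = \frac{1}{- \frac{404}{3383121}} = - \frac{3383121}{404}$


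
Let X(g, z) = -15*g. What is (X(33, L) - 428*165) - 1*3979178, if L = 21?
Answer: -4050293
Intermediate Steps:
(X(33, L) - 428*165) - 1*3979178 = (-15*33 - 428*165) - 1*3979178 = (-495 - 70620) - 3979178 = -71115 - 3979178 = -4050293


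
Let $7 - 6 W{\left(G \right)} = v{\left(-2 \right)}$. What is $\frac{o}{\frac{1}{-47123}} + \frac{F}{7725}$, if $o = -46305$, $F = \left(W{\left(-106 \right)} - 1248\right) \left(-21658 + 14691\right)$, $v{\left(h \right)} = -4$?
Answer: $\frac{101137166462509}{46350} \approx 2.182 \cdot 10^{9}$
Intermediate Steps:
$W{\left(G \right)} = \frac{11}{6}$ ($W{\left(G \right)} = \frac{7}{6} - - \frac{2}{3} = \frac{7}{6} + \frac{2}{3} = \frac{11}{6}$)
$F = \frac{52092259}{6}$ ($F = \left(\frac{11}{6} - 1248\right) \left(-21658 + 14691\right) = \left(- \frac{7477}{6}\right) \left(-6967\right) = \frac{52092259}{6} \approx 8.682 \cdot 10^{6}$)
$\frac{o}{\frac{1}{-47123}} + \frac{F}{7725} = - \frac{46305}{\frac{1}{-47123}} + \frac{52092259}{6 \cdot 7725} = - \frac{46305}{- \frac{1}{47123}} + \frac{52092259}{6} \cdot \frac{1}{7725} = \left(-46305\right) \left(-47123\right) + \frac{52092259}{46350} = 2182030515 + \frac{52092259}{46350} = \frac{101137166462509}{46350}$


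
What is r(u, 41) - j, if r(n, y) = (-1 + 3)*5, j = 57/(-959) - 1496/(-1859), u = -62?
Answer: 1499919/162071 ≈ 9.2547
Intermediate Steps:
j = 120791/162071 (j = 57*(-1/959) - 1496*(-1/1859) = -57/959 + 136/169 = 120791/162071 ≈ 0.74530)
r(n, y) = 10 (r(n, y) = 2*5 = 10)
r(u, 41) - j = 10 - 1*120791/162071 = 10 - 120791/162071 = 1499919/162071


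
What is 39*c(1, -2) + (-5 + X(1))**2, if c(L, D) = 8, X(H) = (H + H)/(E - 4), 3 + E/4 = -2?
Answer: 48649/144 ≈ 337.84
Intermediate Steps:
E = -20 (E = -12 + 4*(-2) = -12 - 8 = -20)
X(H) = -H/12 (X(H) = (H + H)/(-20 - 4) = (2*H)/(-24) = (2*H)*(-1/24) = -H/12)
39*c(1, -2) + (-5 + X(1))**2 = 39*8 + (-5 - 1/12*1)**2 = 312 + (-5 - 1/12)**2 = 312 + (-61/12)**2 = 312 + 3721/144 = 48649/144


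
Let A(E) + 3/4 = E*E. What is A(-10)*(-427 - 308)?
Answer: -291795/4 ≈ -72949.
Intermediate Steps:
A(E) = -¾ + E² (A(E) = -¾ + E*E = -¾ + E²)
A(-10)*(-427 - 308) = (-¾ + (-10)²)*(-427 - 308) = (-¾ + 100)*(-735) = (397/4)*(-735) = -291795/4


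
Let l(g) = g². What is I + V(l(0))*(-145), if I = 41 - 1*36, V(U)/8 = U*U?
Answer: 5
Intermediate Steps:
V(U) = 8*U² (V(U) = 8*(U*U) = 8*U²)
I = 5 (I = 41 - 36 = 5)
I + V(l(0))*(-145) = 5 + (8*(0²)²)*(-145) = 5 + (8*0²)*(-145) = 5 + (8*0)*(-145) = 5 + 0*(-145) = 5 + 0 = 5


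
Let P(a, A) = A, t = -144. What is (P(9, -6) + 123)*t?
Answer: -16848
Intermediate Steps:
(P(9, -6) + 123)*t = (-6 + 123)*(-144) = 117*(-144) = -16848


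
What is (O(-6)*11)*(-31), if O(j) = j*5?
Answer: 10230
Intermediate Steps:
O(j) = 5*j
(O(-6)*11)*(-31) = ((5*(-6))*11)*(-31) = -30*11*(-31) = -330*(-31) = 10230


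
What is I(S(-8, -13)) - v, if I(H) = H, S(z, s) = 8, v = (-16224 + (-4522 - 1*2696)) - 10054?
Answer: 33504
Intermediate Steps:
v = -33496 (v = (-16224 + (-4522 - 2696)) - 10054 = (-16224 - 7218) - 10054 = -23442 - 10054 = -33496)
I(S(-8, -13)) - v = 8 - 1*(-33496) = 8 + 33496 = 33504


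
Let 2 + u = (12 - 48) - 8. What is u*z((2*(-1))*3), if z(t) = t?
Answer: 276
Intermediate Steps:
u = -46 (u = -2 + ((12 - 48) - 8) = -2 + (-36 - 8) = -2 - 44 = -46)
u*z((2*(-1))*3) = -46*2*(-1)*3 = -(-92)*3 = -46*(-6) = 276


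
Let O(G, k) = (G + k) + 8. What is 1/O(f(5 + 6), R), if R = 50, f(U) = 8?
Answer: 1/66 ≈ 0.015152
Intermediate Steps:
O(G, k) = 8 + G + k
1/O(f(5 + 6), R) = 1/(8 + 8 + 50) = 1/66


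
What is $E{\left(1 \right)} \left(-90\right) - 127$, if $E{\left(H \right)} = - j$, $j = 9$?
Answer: $683$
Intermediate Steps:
$E{\left(H \right)} = -9$ ($E{\left(H \right)} = \left(-1\right) 9 = -9$)
$E{\left(1 \right)} \left(-90\right) - 127 = \left(-9\right) \left(-90\right) - 127 = 810 - 127 = 683$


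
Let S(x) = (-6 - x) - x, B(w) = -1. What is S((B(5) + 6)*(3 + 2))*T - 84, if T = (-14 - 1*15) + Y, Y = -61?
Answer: 4956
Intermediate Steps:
T = -90 (T = (-14 - 1*15) - 61 = (-14 - 15) - 61 = -29 - 61 = -90)
S(x) = -6 - 2*x
S((B(5) + 6)*(3 + 2))*T - 84 = (-6 - 2*(-1 + 6)*(3 + 2))*(-90) - 84 = (-6 - 10*5)*(-90) - 84 = (-6 - 2*25)*(-90) - 84 = (-6 - 50)*(-90) - 84 = -56*(-90) - 84 = 5040 - 84 = 4956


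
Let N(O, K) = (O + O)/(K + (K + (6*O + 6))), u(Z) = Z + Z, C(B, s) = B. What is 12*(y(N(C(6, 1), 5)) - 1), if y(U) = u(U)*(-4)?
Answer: -444/13 ≈ -34.154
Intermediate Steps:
u(Z) = 2*Z
N(O, K) = 2*O/(6 + 2*K + 6*O) (N(O, K) = (2*O)/(K + (K + (6 + 6*O))) = (2*O)/(K + (6 + K + 6*O)) = (2*O)/(6 + 2*K + 6*O) = 2*O/(6 + 2*K + 6*O))
y(U) = -8*U (y(U) = (2*U)*(-4) = -8*U)
12*(y(N(C(6, 1), 5)) - 1) = 12*(-48/(3 + 5 + 3*6) - 1) = 12*(-48/(3 + 5 + 18) - 1) = 12*(-48/26 - 1) = 12*(-8*3/13 - 1) = 12*(-24/13 - 1) = 12*(-37/13) = -444/13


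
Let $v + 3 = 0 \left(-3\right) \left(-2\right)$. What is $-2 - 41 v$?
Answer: $121$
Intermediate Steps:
$v = -3$ ($v = -3 + 0 \left(-3\right) \left(-2\right) = -3 + 0 \left(-2\right) = -3 + 0 = -3$)
$-2 - 41 v = -2 - -123 = -2 + 123 = 121$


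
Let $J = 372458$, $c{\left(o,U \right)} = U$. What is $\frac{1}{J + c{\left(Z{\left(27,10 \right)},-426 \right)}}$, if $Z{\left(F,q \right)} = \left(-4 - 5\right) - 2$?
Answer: $\frac{1}{372032} \approx 2.6879 \cdot 10^{-6}$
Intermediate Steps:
$Z{\left(F,q \right)} = -11$ ($Z{\left(F,q \right)} = -9 - 2 = -11$)
$\frac{1}{J + c{\left(Z{\left(27,10 \right)},-426 \right)}} = \frac{1}{372458 - 426} = \frac{1}{372032}$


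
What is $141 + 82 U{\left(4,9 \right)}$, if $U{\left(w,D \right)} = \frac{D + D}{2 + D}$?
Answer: $\frac{3027}{11} \approx 275.18$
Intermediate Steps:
$U{\left(w,D \right)} = \frac{2 D}{2 + D}$
$141 + 82 U{\left(4,9 \right)} = 141 + 82 \cdot 2 \cdot 9 \frac{1}{2 + 9} = 141 + 82 \cdot 2 \cdot 9 \cdot \frac{1}{11} = 141 + 82 \cdot \frac{18}{11} = 141 + \frac{1476}{11} = \frac{3027}{11}$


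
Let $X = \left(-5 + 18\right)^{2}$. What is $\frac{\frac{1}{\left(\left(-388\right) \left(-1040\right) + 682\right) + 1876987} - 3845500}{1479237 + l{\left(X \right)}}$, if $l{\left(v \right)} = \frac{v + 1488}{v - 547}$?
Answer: $- \frac{3315934049210622}{1275526667385581} \approx -2.5997$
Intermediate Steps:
$X = 169$ ($X = 13^{2} = 169$)
$l{\left(v \right)} = \frac{1488 + v}{-547 + v}$
$\frac{\frac{1}{\left(\left(-388\right) \left(-1040\right) + 682\right) + 1876987} - 3845500}{1479237 + l{\left(X \right)}} = \frac{\frac{1}{\left(\left(-388\right) \left(-1040\right) + 682\right) + 1876987} - 3845500}{1479237 + \frac{1488 + 169}{-547 + 169}} = \frac{\frac{1}{\left(403520 + 682\right) + 1876987} - 3845500}{1479237 + \frac{1}{-378} \cdot 1657} = \frac{\frac{1}{404202 + 1876987} - 3845500}{1479237 - \frac{1657}{378}} = \frac{\frac{1}{2281189} - 3845500}{1479237 - \frac{1657}{378}} = \frac{\frac{1}{2281189} - 3845500}{\frac{559149929}{378}} = \left(- \frac{8772312299499}{2281189}\right) \frac{378}{559149929} = - \frac{3315934049210622}{1275526667385581}$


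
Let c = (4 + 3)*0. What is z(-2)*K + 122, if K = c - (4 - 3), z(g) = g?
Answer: 124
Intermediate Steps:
c = 0 (c = 7*0 = 0)
K = -1 (K = 0 - (4 - 3) = 0 - 1 = -1)
z(-2)*K + 122 = -2*(-1) + 122 = 2 + 122 = 124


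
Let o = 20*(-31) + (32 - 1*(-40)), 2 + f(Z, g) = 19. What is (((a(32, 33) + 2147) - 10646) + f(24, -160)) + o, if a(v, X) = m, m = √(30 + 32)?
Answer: -9030 + √62 ≈ -9022.1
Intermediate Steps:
f(Z, g) = 17 (f(Z, g) = -2 + 19 = 17)
m = √62 ≈ 7.8740
a(v, X) = √62
o = -548 (o = -620 + (32 + 40) = -620 + 72 = -548)
(((a(32, 33) + 2147) - 10646) + f(24, -160)) + o = (((√62 + 2147) - 10646) + 17) - 548 = (((2147 + √62) - 10646) + 17) - 548 = ((-8499 + √62) + 17) - 548 = (-8482 + √62) - 548 = -9030 + √62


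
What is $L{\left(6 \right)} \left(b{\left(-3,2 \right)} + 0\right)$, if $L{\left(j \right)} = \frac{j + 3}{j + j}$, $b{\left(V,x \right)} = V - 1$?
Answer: $-3$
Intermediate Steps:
$b{\left(V,x \right)} = -1 + V$ ($b{\left(V,x \right)} = V - 1 = -1 + V$)
$L{\left(j \right)} = \frac{3 + j}{2 j}$
$L{\left(6 \right)} \left(b{\left(-3,2 \right)} + 0\right) = \frac{3 + 6}{2 \cdot 6} \left(\left(-1 - 3\right) + 0\right) = \frac{1}{2} \cdot \frac{1}{6} \cdot 9 \left(-4 + 0\right) = \frac{3}{4} \left(-4\right) = -3$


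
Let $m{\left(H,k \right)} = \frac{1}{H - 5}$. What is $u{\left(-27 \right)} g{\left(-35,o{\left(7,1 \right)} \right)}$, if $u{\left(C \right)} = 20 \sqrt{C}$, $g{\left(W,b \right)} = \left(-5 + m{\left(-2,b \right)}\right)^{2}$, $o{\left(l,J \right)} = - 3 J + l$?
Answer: $\frac{77760 i \sqrt{3}}{49} \approx 2748.7 i$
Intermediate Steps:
$m{\left(H,k \right)} = \frac{1}{-5 + H}$
$o{\left(l,J \right)} = l - 3 J$
$g{\left(W,b \right)} = \frac{1296}{49}$ ($g{\left(W,b \right)} = \left(-5 + \frac{1}{-5 - 2}\right)^{2} = \left(-5 + \frac{1}{-7}\right)^{2} = \left(-5 - \frac{1}{7}\right)^{2} = \left(- \frac{36}{7}\right)^{2} = \frac{1296}{49}$)
$u{\left(-27 \right)} g{\left(-35,o{\left(7,1 \right)} \right)} = 20 \sqrt{-27} \cdot \frac{1296}{49} = 20 \cdot 3 i \sqrt{3} \cdot \frac{1296}{49} = 60 i \sqrt{3} \cdot \frac{1296}{49} = \frac{77760 i \sqrt{3}}{49}$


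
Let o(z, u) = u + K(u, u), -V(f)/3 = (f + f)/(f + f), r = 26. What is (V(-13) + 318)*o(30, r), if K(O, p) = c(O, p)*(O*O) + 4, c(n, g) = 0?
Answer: 9450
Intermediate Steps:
V(f) = -3 (V(f) = -3*(f + f)/(f + f) = -3*2*f/(2*f) = -3*2*f*1/(2*f) = -3*1 = -3)
K(O, p) = 4 (K(O, p) = 0*(O*O) + 4 = 0*O² + 4 = 0 + 4 = 4)
o(z, u) = 4 + u (o(z, u) = u + 4 = 4 + u)
(V(-13) + 318)*o(30, r) = (-3 + 318)*(4 + 26) = 315*30 = 9450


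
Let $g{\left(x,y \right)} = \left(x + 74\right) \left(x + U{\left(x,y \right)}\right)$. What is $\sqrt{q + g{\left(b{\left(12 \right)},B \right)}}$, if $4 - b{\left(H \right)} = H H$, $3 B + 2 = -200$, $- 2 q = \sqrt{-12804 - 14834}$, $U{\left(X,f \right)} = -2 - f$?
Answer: $\frac{\sqrt{19712 - 2 i \sqrt{27638}}}{2} \approx 70.202 - 0.59203 i$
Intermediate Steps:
$q = - \frac{i \sqrt{27638}}{2}$ ($q = - \frac{\sqrt{-12804 - 14834}}{2} = - \frac{\sqrt{-27638}}{2} = - \frac{i \sqrt{27638}}{2} \approx - 83.123 i$)
$B = - \frac{202}{3}$ ($B = - \frac{2}{3} + \frac{1}{3} \left(-200\right) = - \frac{2}{3} - \frac{200}{3} = - \frac{202}{3} \approx -67.333$)
$b{\left(H \right)} = 4 - H^{2}$ ($b{\left(H \right)} = 4 - H H = 4 - H^{2}$)
$g{\left(x,y \right)} = \left(74 + x\right) \left(-2 + x - y\right)$ ($g{\left(x,y \right)} = \left(x + 74\right) \left(x - \left(2 + y\right)\right) = \left(74 + x\right) \left(-2 + x - y\right)$)
$\sqrt{q + g{\left(b{\left(12 \right)},B \right)}} = \sqrt{- \frac{i \sqrt{27638}}{2} - \left(- \frac{14504}{3} - \left(4 - 12^{2}\right)^{2} - 72 \left(4 - 12^{2}\right) + \left(4 - 12^{2}\right) \left(- \frac{202}{3}\right)\right)} = \sqrt{- \frac{i \sqrt{27638}}{2} + \left(-148 + \left(4 - 144\right)^{2} + \frac{14948}{3} + 72 \left(4 - 144\right) - \left(4 - 144\right) \left(- \frac{202}{3}\right)\right)} = \sqrt{- \frac{i \sqrt{27638}}{2} + \left(-148 + \left(-140\right)^{2} + \frac{14948}{3} + 72 \left(-140\right) - \left(-140\right) \left(- \frac{202}{3}\right)\right)} = \sqrt{- \frac{i \sqrt{27638}}{2} - -4928} = \sqrt{- \frac{i \sqrt{27638}}{2} + 4928} = \sqrt{4928 - \frac{i \sqrt{27638}}{2}}$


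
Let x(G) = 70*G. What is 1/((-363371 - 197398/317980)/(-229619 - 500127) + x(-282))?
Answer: -116022316540/2290222756045611 ≈ -5.0660e-5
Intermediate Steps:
1/((-363371 - 197398/317980)/(-229619 - 500127) + x(-282)) = 1/((-363371 - 197398/317980)/(-229619 - 500127) + 70*(-282)) = 1/((-363371 - 197398*1/317980)/(-729746) - 19740) = 1/((-363371 - 98699/158990)*(-1/729746) - 19740) = 1/(-57772453989/158990*(-1/729746) - 19740) = 1/(57772453989/116022316540 - 19740) = 1/(-2290222756045611/116022316540) = -116022316540/2290222756045611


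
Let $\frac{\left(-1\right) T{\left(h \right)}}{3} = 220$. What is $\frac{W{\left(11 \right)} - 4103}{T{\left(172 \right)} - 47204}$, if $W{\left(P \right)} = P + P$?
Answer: $\frac{4081}{47864} \approx 0.085262$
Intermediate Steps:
$T{\left(h \right)} = -660$ ($T{\left(h \right)} = \left(-3\right) 220 = -660$)
$W{\left(P \right)} = 2 P$
$\frac{W{\left(11 \right)} - 4103}{T{\left(172 \right)} - 47204} = \frac{2 \cdot 11 - 4103}{-660 - 47204} = \frac{22 - 4103}{-47864} = \left(-4081\right) \left(- \frac{1}{47864}\right) = \frac{4081}{47864}$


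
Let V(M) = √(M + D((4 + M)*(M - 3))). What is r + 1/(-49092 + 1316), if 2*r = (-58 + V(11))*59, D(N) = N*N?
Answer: -81744737/47776 + 59*√14411/2 ≈ 1830.4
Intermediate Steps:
D(N) = N²
V(M) = √(M + (-3 + M)²*(4 + M)²) (V(M) = √(M + ((4 + M)*(M - 3))²) = √(M + ((4 + M)*(-3 + M))²) = √(M + ((-3 + M)*(4 + M))²) = √(M + (-3 + M)²*(4 + M)²))
r = -1711 + 59*√14411/2 (r = ((-58 + √(11 + (-12 + 11 + 11²)²))*59)/2 = ((-58 + √(11 + (-12 + 11 + 121)²))*59)/2 = ((-58 + √(11 + 120²))*59)/2 = ((-58 + √(11 + 14400))*59)/2 = ((-58 + √14411)*59)/2 = (-3422 + 59*√14411)/2 = -1711 + 59*√14411/2 ≈ 1830.4)
r + 1/(-49092 + 1316) = (-1711 + 59*√14411/2) + 1/(-49092 + 1316) = (-1711 + 59*√14411/2) + 1/(-47776) = (-1711 + 59*√14411/2) - 1/47776 = -81744737/47776 + 59*√14411/2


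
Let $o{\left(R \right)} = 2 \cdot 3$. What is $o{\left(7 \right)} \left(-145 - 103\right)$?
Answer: $-1488$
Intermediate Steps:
$o{\left(R \right)} = 6$
$o{\left(7 \right)} \left(-145 - 103\right) = 6 \left(-145 - 103\right) = 6 \left(-248\right) = -1488$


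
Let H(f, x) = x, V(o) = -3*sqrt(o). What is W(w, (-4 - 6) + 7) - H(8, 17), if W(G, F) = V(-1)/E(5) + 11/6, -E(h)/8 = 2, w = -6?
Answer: -91/6 + 3*I/16 ≈ -15.167 + 0.1875*I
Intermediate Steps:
E(h) = -16 (E(h) = -8*2 = -16)
W(G, F) = 11/6 + 3*I/16 (W(G, F) = -3*I/(-16) + 11/6 = -3*I*(-1/16) + 11*(1/6) = 3*I/16 + 11/6 = 11/6 + 3*I/16)
W(w, (-4 - 6) + 7) - H(8, 17) = (11/6 + 3*I/16) - 1*17 = (11/6 + 3*I/16) - 17 = -91/6 + 3*I/16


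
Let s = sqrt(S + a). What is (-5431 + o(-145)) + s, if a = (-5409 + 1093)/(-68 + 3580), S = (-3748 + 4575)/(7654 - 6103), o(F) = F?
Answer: -5576 + I*sqrt(1290179798094)/1361778 ≈ -5576.0 + 0.8341*I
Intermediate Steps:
S = 827/1551 ≈ 0.53320
a = -1079/878 (a = -4316/3512 = -4316*1/3512 = -1079/878 ≈ -1.2289)
s = I*sqrt(1290179798094)/1361778 (s = sqrt(827/1551 - 1079/878) = sqrt(-947423/1361778) = I*sqrt(1290179798094)/1361778 ≈ 0.8341*I)
(-5431 + o(-145)) + s = (-5431 - 145) + I*sqrt(1290179798094)/1361778 = -5576 + I*sqrt(1290179798094)/1361778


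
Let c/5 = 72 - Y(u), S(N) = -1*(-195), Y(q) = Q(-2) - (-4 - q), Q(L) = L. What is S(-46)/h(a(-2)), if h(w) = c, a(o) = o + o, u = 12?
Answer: 39/58 ≈ 0.67241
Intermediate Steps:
a(o) = 2*o
Y(q) = 2 + q (Y(q) = -2 - (-4 - q) = -2 + (4 + q) = 2 + q)
S(N) = 195
c = 290 (c = 5*(72 - (2 + 12)) = 5*(72 - 1*14) = 5*(72 - 14) = 5*58 = 290)
h(w) = 290
S(-46)/h(a(-2)) = 195/290 = 195*(1/290) = 39/58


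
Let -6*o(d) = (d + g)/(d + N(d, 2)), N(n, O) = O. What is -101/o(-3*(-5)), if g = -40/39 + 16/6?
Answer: 401778/649 ≈ 619.07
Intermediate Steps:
g = 64/39 (g = -40*1/39 + 16*(1/6) = -40/39 + 8/3 = 64/39 ≈ 1.6410)
o(d) = -(64/39 + d)/(6*(2 + d)) (o(d) = -(d + 64/39)/(6*(d + 2)) = -(64/39 + d)/(6*(2 + d)))
-101/o(-3*(-5)) = -101*234*(2 - 3*(-5))/(-64 - (-117)*(-5)) = -101*234*(2 + 15)/(-64 - 39*15) = -101*3978/(-64 - 585) = -101/((1/234)*(1/17)*(-649)) = -101/(-649/3978) = -101*(-3978/649) = 401778/649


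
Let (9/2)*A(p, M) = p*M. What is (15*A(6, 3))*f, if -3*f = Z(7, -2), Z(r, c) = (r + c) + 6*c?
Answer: 140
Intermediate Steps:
A(p, M) = 2*M*p/9 (A(p, M) = 2*(p*M)/9 = 2*(M*p)/9 = 2*M*p/9)
Z(r, c) = r + 7*c (Z(r, c) = (c + r) + 6*c = r + 7*c)
f = 7/3 (f = -(7 + 7*(-2))/3 = -(7 - 14)/3 = -1/3*(-7) = 7/3 ≈ 2.3333)
(15*A(6, 3))*f = (15*((2/9)*3*6))*(7/3) = (15*4)*(7/3) = 60*(7/3) = 140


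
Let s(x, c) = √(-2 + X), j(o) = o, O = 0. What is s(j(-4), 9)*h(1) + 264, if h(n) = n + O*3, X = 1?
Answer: 264 + I ≈ 264.0 + 1.0*I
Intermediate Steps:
s(x, c) = I (s(x, c) = √(-2 + 1) = √(-1) = I)
h(n) = n (h(n) = n + 0*3 = n + 0 = n)
s(j(-4), 9)*h(1) + 264 = I*1 + 264 = I + 264 = 264 + I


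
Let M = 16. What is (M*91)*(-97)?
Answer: -141232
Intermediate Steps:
(M*91)*(-97) = (16*91)*(-97) = 1456*(-97) = -141232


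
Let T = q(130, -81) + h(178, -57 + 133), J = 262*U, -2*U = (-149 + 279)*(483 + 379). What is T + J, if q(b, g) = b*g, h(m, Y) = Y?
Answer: -14690314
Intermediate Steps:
U = -56030 (U = -(-149 + 279)*(483 + 379)/2 = -65*862 = -1/2*112060 = -56030)
J = -14679860 (J = 262*(-56030) = -14679860)
T = -10454 (T = 130*(-81) + (-57 + 133) = -10530 + 76 = -10454)
T + J = -10454 - 14679860 = -14690314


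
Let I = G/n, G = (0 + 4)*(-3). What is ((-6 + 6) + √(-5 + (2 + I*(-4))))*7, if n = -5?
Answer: 21*I*√35/5 ≈ 24.848*I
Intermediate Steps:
G = -12 (G = 4*(-3) = -12)
I = 12/5 (I = -12/(-5) = -12*(-⅕) = 12/5 ≈ 2.4000)
((-6 + 6) + √(-5 + (2 + I*(-4))))*7 = ((-6 + 6) + √(-5 + (2 + (12/5)*(-4))))*7 = (0 + √(-5 + (2 - 48/5)))*7 = (0 + √(-5 - 38/5))*7 = (0 + √(-63/5))*7 = (0 + 3*I*√35/5)*7 = (3*I*√35/5)*7 = 21*I*√35/5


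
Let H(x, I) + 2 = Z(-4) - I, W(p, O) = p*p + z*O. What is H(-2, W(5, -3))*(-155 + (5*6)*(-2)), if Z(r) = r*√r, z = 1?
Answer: 5160 + 1720*I ≈ 5160.0 + 1720.0*I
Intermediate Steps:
Z(r) = r^(3/2)
W(p, O) = O + p² (W(p, O) = p*p + 1*O = p² + O = O + p²)
H(x, I) = -2 - I - 8*I (H(x, I) = -2 + ((-4)^(3/2) - I) = -2 + (-8*I - I) = -2 + (-I - 8*I) = -2 - I - 8*I)
H(-2, W(5, -3))*(-155 + (5*6)*(-2)) = (-2 - (-3 + 5²) - 8*I)*(-155 + (5*6)*(-2)) = (-2 - (-3 + 25) - 8*I)*(-155 + 30*(-2)) = (-2 - 1*22 - 8*I)*(-155 - 60) = (-2 - 22 - 8*I)*(-215) = (-24 - 8*I)*(-215) = 5160 + 1720*I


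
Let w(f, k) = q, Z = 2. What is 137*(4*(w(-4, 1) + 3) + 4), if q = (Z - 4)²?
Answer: 4384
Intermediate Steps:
q = 4 (q = (2 - 4)² = (-2)² = 4)
w(f, k) = 4
137*(4*(w(-4, 1) + 3) + 4) = 137*(4*(4 + 3) + 4) = 137*(4*7 + 4) = 137*(28 + 4) = 137*32 = 4384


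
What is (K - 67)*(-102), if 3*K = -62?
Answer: 8942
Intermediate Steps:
K = -62/3 (K = (⅓)*(-62) = -62/3 ≈ -20.667)
(K - 67)*(-102) = (-62/3 - 67)*(-102) = -263/3*(-102) = 8942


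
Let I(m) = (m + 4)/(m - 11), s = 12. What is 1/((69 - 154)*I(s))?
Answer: -1/1360 ≈ -0.00073529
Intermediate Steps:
I(m) = (4 + m)/(-11 + m)
1/((69 - 154)*I(s)) = 1/((69 - 154)*((4 + 12)/(-11 + 12))) = 1/(-85*16/1) = 1/(-85*16) = 1/(-1360) = -1/1360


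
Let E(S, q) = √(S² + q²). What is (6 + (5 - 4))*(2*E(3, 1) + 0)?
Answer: 14*√10 ≈ 44.272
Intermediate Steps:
(6 + (5 - 4))*(2*E(3, 1) + 0) = (6 + (5 - 4))*(2*√(3² + 1²) + 0) = (6 + 1)*(2*√(9 + 1) + 0) = 7*(2*√10 + 0) = 7*(2*√10) = 14*√10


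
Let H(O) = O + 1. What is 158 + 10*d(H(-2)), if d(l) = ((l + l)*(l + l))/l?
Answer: 118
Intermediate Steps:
H(O) = 1 + O
d(l) = 4*l (d(l) = ((2*l)*(2*l))/l = (4*l**2)/l = 4*l)
158 + 10*d(H(-2)) = 158 + 10*(4*(1 - 2)) = 158 + 10*(4*(-1)) = 158 + 10*(-4) = 158 - 40 = 118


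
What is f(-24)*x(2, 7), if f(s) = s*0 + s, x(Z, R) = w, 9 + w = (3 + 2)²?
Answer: -384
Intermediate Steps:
w = 16 (w = -9 + (3 + 2)² = -9 + 5² = -9 + 25 = 16)
x(Z, R) = 16
f(s) = s (f(s) = 0 + s = s)
f(-24)*x(2, 7) = -24*16 = -384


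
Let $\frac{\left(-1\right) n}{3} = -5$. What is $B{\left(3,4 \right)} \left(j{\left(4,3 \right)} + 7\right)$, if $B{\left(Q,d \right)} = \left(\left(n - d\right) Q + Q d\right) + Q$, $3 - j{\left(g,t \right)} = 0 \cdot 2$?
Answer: $480$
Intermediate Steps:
$j{\left(g,t \right)} = 3$ ($j{\left(g,t \right)} = 3 - 0 \cdot 2 = 3 - 0 = 3 + 0 = 3$)
$n = 15$ ($n = \left(-3\right) \left(-5\right) = 15$)
$B{\left(Q,d \right)} = Q + Q d + Q \left(15 - d\right)$ ($B{\left(Q,d \right)} = \left(\left(15 - d\right) Q + Q d\right) + Q = \left(Q \left(15 - d\right) + Q d\right) + Q = \left(Q d + Q \left(15 - d\right)\right) + Q = Q + Q d + Q \left(15 - d\right)$)
$B{\left(3,4 \right)} \left(j{\left(4,3 \right)} + 7\right) = 16 \cdot 3 \left(3 + 7\right) = 48 \cdot 10 = 480$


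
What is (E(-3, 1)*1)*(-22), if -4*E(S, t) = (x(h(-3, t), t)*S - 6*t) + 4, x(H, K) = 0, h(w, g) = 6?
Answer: -11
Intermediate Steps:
E(S, t) = -1 + 3*t/2 (E(S, t) = -((0*S - 6*t) + 4)/4 = -((0 - 6*t) + 4)/4 = -(-6*t + 4)/4 = -(4 - 6*t)/4 = -1 + 3*t/2)
(E(-3, 1)*1)*(-22) = ((-1 + (3/2)*1)*1)*(-22) = ((-1 + 3/2)*1)*(-22) = ((½)*1)*(-22) = (½)*(-22) = -11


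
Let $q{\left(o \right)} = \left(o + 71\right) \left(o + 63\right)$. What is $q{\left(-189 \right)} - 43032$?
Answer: $-28164$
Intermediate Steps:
$q{\left(o \right)} = \left(63 + o\right) \left(71 + o\right)$ ($q{\left(o \right)} = \left(71 + o\right) \left(63 + o\right) = \left(63 + o\right) \left(71 + o\right)$)
$q{\left(-189 \right)} - 43032 = \left(4473 + \left(-189\right)^{2} + 134 \left(-189\right)\right) - 43032 = \left(4473 + 35721 - 25326\right) - 43032 = 14868 - 43032 = -28164$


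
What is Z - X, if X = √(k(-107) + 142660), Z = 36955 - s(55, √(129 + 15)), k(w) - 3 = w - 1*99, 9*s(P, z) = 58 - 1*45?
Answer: 332582/9 - √142457 ≈ 36576.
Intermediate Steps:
s(P, z) = 13/9 (s(P, z) = (58 - 1*45)/9 = (58 - 45)/9 = (⅑)*13 = 13/9)
k(w) = -96 + w (k(w) = 3 + (w - 1*99) = 3 + (w - 99) = 3 + (-99 + w) = -96 + w)
Z = 332582/9 (Z = 36955 - 1*13/9 = 36955 - 13/9 = 332582/9 ≈ 36954.)
X = √142457 (X = √((-96 - 107) + 142660) = √(-203 + 142660) = √142457 ≈ 377.43)
Z - X = 332582/9 - √142457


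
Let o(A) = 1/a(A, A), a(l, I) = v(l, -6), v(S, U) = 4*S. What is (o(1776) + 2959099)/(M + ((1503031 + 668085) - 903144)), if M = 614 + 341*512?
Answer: 21021439297/10252336512 ≈ 2.0504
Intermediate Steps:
a(l, I) = 4*l
M = 175206 (M = 614 + 174592 = 175206)
o(A) = 1/(4*A)
(o(1776) + 2959099)/(M + ((1503031 + 668085) - 903144)) = ((1/4)/1776 + 2959099)/(175206 + ((1503031 + 668085) - 903144)) = ((1/4)*(1/1776) + 2959099)/(175206 + (2171116 - 903144)) = (1/7104 + 2959099)/(175206 + 1267972) = (21021439297/7104)/1443178 = (21021439297/7104)*(1/1443178) = 21021439297/10252336512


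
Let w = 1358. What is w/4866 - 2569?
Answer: -6249698/2433 ≈ -2568.7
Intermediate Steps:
w/4866 - 2569 = 1358/4866 - 2569 = 1358*(1/4866) - 2569 = 679/2433 - 2569 = -6249698/2433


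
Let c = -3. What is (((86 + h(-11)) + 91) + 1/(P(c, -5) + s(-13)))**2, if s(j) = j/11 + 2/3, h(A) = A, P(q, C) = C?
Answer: 910772041/33124 ≈ 27496.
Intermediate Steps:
s(j) = 2/3 + j/11 (s(j) = j*(1/11) + 2*(1/3) = j/11 + 2/3 = 2/3 + j/11)
(((86 + h(-11)) + 91) + 1/(P(c, -5) + s(-13)))**2 = (((86 - 11) + 91) + 1/(-5 + (2/3 + (1/11)*(-13))))**2 = ((75 + 91) + 1/(-5 + (2/3 - 13/11)))**2 = (166 + 1/(-5 - 17/33))**2 = (166 + 1/(-182/33))**2 = (166 - 33/182)**2 = (30179/182)**2 = 910772041/33124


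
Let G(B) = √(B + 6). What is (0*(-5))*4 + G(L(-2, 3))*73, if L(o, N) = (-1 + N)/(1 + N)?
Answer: 73*√26/2 ≈ 186.11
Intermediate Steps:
L(o, N) = (-1 + N)/(1 + N)
G(B) = √(6 + B)
(0*(-5))*4 + G(L(-2, 3))*73 = (0*(-5))*4 + √(6 + (-1 + 3)/(1 + 3))*73 = 0*4 + √(6 + 2/4)*73 = 0 + √(6 + (¼)*2)*73 = 0 + √(6 + ½)*73 = 0 + √(13/2)*73 = 0 + (√26/2)*73 = 0 + 73*√26/2 = 73*√26/2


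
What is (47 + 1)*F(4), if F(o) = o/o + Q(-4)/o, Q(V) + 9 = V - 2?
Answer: -132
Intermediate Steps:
Q(V) = -11 + V (Q(V) = -9 + (V - 2) = -9 + (-2 + V) = -11 + V)
F(o) = 1 - 15/o (F(o) = o/o + (-11 - 4)/o = 1 - 15/o)
(47 + 1)*F(4) = (47 + 1)*((-15 + 4)/4) = 48*((¼)*(-11)) = 48*(-11/4) = -132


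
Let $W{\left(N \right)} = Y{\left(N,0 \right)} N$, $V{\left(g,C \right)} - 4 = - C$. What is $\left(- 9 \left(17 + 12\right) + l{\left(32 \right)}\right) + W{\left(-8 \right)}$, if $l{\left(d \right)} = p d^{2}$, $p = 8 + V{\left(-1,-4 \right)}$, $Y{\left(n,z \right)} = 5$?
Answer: $16083$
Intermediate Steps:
$V{\left(g,C \right)} = 4 - C$
$W{\left(N \right)} = 5 N$
$p = 16$ ($p = 8 + \left(4 - -4\right) = 8 + \left(4 + 4\right) = 8 + 8 = 16$)
$l{\left(d \right)} = 16 d^{2}$
$\left(- 9 \left(17 + 12\right) + l{\left(32 \right)}\right) + W{\left(-8 \right)} = \left(- 9 \left(17 + 12\right) + 16 \cdot 32^{2}\right) + 5 \left(-8\right) = \left(\left(-9\right) 29 + 16 \cdot 1024\right) - 40 = \left(-261 + 16384\right) - 40 = 16123 - 40 = 16083$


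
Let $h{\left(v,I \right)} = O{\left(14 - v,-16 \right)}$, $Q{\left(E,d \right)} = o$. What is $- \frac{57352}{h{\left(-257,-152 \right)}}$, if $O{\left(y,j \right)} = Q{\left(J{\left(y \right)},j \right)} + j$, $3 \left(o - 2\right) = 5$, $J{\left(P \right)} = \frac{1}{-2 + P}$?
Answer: $\frac{172056}{37} \approx 4650.2$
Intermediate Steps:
$o = \frac{11}{3}$ ($o = 2 + \frac{1}{3} \cdot 5 = 2 + \frac{5}{3} = \frac{11}{3} \approx 3.6667$)
$Q{\left(E,d \right)} = \frac{11}{3}$
$O{\left(y,j \right)} = \frac{11}{3} + j$
$h{\left(v,I \right)} = - \frac{37}{3}$ ($h{\left(v,I \right)} = \frac{11}{3} - 16 = - \frac{37}{3}$)
$- \frac{57352}{h{\left(-257,-152 \right)}} = - \frac{57352}{- \frac{37}{3}} = \left(-57352\right) \left(- \frac{3}{37}\right) = \frac{172056}{37}$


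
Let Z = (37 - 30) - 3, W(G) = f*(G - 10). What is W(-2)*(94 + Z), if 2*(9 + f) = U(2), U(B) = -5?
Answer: 13524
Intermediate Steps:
f = -23/2 (f = -9 + (½)*(-5) = -9 - 5/2 = -23/2 ≈ -11.500)
W(G) = 115 - 23*G/2 (W(G) = -23*(G - 10)/2 = -23*(-10 + G)/2 = 115 - 23*G/2)
Z = 4 (Z = 7 - 3 = 4)
W(-2)*(94 + Z) = (115 - 23/2*(-2))*(94 + 4) = (115 + 23)*98 = 138*98 = 13524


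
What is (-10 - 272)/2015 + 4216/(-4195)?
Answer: -1935646/1690585 ≈ -1.1450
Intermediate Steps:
(-10 - 272)/2015 + 4216/(-4195) = -282*1/2015 + 4216*(-1/4195) = -282/2015 - 4216/4195 = -1935646/1690585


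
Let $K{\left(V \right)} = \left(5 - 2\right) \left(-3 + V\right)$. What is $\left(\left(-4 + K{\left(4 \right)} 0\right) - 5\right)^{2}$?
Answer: $81$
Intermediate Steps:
$K{\left(V \right)} = -9 + 3 V$ ($K{\left(V \right)} = 3 \left(-3 + V\right) = -9 + 3 V$)
$\left(\left(-4 + K{\left(4 \right)} 0\right) - 5\right)^{2} = \left(\left(-4 + \left(-9 + 3 \cdot 4\right) 0\right) - 5\right)^{2} = \left(\left(-4 + \left(-9 + 12\right) 0\right) - 5\right)^{2} = \left(\left(-4 + 3 \cdot 0\right) - 5\right)^{2} = \left(\left(-4 + 0\right) - 5\right)^{2} = \left(-4 - 5\right)^{2} = \left(-9\right)^{2} = 81$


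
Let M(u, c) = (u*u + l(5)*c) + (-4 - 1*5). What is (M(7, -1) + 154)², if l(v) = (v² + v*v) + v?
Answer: 19321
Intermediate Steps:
l(v) = v + 2*v² (l(v) = (v² + v²) + v = 2*v² + v = v + 2*v²)
M(u, c) = -9 + u² + 55*c (M(u, c) = (u*u + (5*(1 + 2*5))*c) + (-4 - 1*5) = (u² + (5*(1 + 10))*c) + (-4 - 5) = (u² + (5*11)*c) - 9 = (u² + 55*c) - 9 = -9 + u² + 55*c)
(M(7, -1) + 154)² = ((-9 + 7² + 55*(-1)) + 154)² = ((-9 + 49 - 55) + 154)² = (-15 + 154)² = 139² = 19321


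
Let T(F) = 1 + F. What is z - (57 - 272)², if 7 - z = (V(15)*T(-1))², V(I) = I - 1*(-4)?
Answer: -46218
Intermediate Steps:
V(I) = 4 + I (V(I) = I + 4 = 4 + I)
z = 7 (z = 7 - ((4 + 15)*(1 - 1))² = 7 - (19*0)² = 7 - 1*0² = 7 - 1*0 = 7 + 0 = 7)
z - (57 - 272)² = 7 - (57 - 272)² = 7 - 1*(-215)² = 7 - 1*46225 = 7 - 46225 = -46218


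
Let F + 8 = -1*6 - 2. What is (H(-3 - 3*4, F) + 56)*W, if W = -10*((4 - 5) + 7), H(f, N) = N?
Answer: -2400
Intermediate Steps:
F = -16 (F = -8 + (-1*6 - 2) = -8 + (-6 - 2) = -8 - 8 = -16)
W = -60 (W = -10*(-1 + 7) = -10*6 = -60)
(H(-3 - 3*4, F) + 56)*W = (-16 + 56)*(-60) = 40*(-60) = -2400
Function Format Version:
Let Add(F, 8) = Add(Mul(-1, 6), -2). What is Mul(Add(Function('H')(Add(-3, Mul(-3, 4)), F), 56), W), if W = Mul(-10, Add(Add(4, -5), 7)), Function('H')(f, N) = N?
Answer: -2400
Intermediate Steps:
F = -16 (F = Add(-8, Add(Mul(-1, 6), -2)) = Add(-8, Add(-6, -2)) = Add(-8, -8) = -16)
W = -60 (W = Mul(-10, Add(-1, 7)) = Mul(-10, 6) = -60)
Mul(Add(Function('H')(Add(-3, Mul(-3, 4)), F), 56), W) = Mul(Add(-16, 56), -60) = Mul(40, -60) = -2400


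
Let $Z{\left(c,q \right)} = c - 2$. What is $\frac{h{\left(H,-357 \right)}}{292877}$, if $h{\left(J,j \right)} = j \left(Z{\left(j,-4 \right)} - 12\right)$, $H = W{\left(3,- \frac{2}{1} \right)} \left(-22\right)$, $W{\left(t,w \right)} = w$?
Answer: $\frac{132447}{292877} \approx 0.45223$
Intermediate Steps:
$Z{\left(c,q \right)} = -2 + c$ ($Z{\left(c,q \right)} = c - 2 = -2 + c$)
$H = 44$ ($H = - \frac{2}{1} \left(-22\right) = \left(-2\right) 1 \left(-22\right) = \left(-2\right) \left(-22\right) = 44$)
$h{\left(J,j \right)} = j \left(-14 + j\right)$ ($h{\left(J,j \right)} = j \left(\left(-2 + j\right) - 12\right) = j \left(-14 + j\right)$)
$\frac{h{\left(H,-357 \right)}}{292877} = \frac{\left(-357\right) \left(-14 - 357\right)}{292877} = \left(-357\right) \left(-371\right) \frac{1}{292877} = 132447 \cdot \frac{1}{292877} = \frac{132447}{292877}$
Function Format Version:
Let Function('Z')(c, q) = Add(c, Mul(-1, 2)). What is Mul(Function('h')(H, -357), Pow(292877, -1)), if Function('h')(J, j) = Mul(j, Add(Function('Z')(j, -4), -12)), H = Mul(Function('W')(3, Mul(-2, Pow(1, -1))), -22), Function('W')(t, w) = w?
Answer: Rational(132447, 292877) ≈ 0.45223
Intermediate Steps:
Function('Z')(c, q) = Add(-2, c) (Function('Z')(c, q) = Add(c, -2) = Add(-2, c))
H = 44 (H = Mul(Mul(-2, Pow(1, -1)), -22) = Mul(Mul(-2, 1), -22) = Mul(-2, -22) = 44)
Function('h')(J, j) = Mul(j, Add(-14, j)) (Function('h')(J, j) = Mul(j, Add(Add(-2, j), -12)) = Mul(j, Add(-14, j)))
Mul(Function('h')(H, -357), Pow(292877, -1)) = Mul(Mul(-357, Add(-14, -357)), Pow(292877, -1)) = Mul(Mul(-357, -371), Rational(1, 292877)) = Mul(132447, Rational(1, 292877)) = Rational(132447, 292877)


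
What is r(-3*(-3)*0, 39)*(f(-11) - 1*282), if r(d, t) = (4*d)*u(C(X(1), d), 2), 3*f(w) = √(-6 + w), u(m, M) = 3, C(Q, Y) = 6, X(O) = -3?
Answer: 0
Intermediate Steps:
f(w) = √(-6 + w)/3
r(d, t) = 12*d (r(d, t) = (4*d)*3 = 12*d)
r(-3*(-3)*0, 39)*(f(-11) - 1*282) = (12*(-3*(-3)*0))*(√(-6 - 11)/3 - 1*282) = (12*(9*0))*(√(-17)/3 - 282) = (12*0)*((I*√17)/3 - 282) = 0*(I*√17/3 - 282) = 0*(-282 + I*√17/3) = 0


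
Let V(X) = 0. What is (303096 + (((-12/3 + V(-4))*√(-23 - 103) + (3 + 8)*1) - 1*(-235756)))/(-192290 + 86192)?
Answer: -179621/35366 + 2*I*√14/17683 ≈ -5.0789 + 0.00042319*I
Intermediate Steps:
(303096 + (((-12/3 + V(-4))*√(-23 - 103) + (3 + 8)*1) - 1*(-235756)))/(-192290 + 86192) = (303096 + (((-12/3 + 0)*√(-23 - 103) + (3 + 8)*1) - 1*(-235756)))/(-192290 + 86192) = (303096 + (((-12/3 + 0)*√(-126) + 11*1) + 235756))/(-106098) = (303096 + (((-2*2 + 0)*(3*I*√14) + 11) + 235756))*(-1/106098) = (303096 + (((-4 + 0)*(3*I*√14) + 11) + 235756))*(-1/106098) = (303096 + ((-12*I*√14 + 11) + 235756))*(-1/106098) = (303096 + ((11 - 12*I*√14) + 235756))*(-1/106098) = (303096 + (235767 - 12*I*√14))*(-1/106098) = (538863 - 12*I*√14)*(-1/106098) = -179621/35366 + 2*I*√14/17683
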